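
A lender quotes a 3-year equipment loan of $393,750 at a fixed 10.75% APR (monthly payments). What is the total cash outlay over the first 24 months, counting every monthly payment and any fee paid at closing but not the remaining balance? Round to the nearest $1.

Monthly rate = 10.75%/12 = 0.0089583; payment = 393,750 × 0.0089583 / (1 − (1+0.0089583)^−36) = $12,844.30.
Total outlay = 24 × $12,844.30 = $308,263.20.

$308,263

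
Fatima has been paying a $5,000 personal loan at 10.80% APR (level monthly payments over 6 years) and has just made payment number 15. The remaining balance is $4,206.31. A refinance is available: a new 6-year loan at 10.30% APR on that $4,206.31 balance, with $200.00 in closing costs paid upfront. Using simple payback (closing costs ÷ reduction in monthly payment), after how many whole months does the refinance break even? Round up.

13 months

Current payment = 5,000 × 10.8%/12 / (1 − (1+0.0090000)^−72) = $94.66.
Refinanced payment = 4,206.31 × 0.0085833 / (1 − (1+0.0085833)^−72) = $78.56.
Monthly savings = $94.66 − $78.56 = $16.10.
Break-even = $200.00 / $16.10 = 12.42 → 13 months.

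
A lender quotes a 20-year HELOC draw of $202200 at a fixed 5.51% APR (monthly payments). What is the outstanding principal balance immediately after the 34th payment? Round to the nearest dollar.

With monthly rate i = 5.51%/12 = 0.0045917, the balance after k of n payments is P · [(1+i)^n − (1+i)^k] / [(1+i)^n − 1].
(1+0.0045917)^240 = 3.00259739 and (1+0.0045917)^34 = 1.16854495, so the balance is 202,200 × (3.00259739 − 1.16854495) / (3.00259739 − 1) = $185,182.21.

$185,182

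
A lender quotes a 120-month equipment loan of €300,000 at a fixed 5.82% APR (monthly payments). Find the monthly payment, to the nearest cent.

€3,303.56

Monthly rate = 5.82%/12 = 0.0048500; payment = 300,000 × 0.0048500 / (1 − (1+0.0048500)^−120) = €3,303.56.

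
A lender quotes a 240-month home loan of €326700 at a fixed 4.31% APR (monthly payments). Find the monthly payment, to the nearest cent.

Monthly rate = 4.31%/12 = 0.0035917; payment = 326,700 × 0.0035917 / (1 − (1+0.0035917)^−240) = €2,033.51.

€2,033.51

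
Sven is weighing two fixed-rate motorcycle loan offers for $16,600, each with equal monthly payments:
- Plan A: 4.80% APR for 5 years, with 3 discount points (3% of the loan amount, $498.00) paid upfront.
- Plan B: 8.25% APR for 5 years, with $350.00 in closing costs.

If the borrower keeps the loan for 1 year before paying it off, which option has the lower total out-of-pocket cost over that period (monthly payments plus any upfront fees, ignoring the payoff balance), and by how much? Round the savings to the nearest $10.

Plan A by $170

Plan A: monthly rate = 4.8%/12 = 0.0040000; payment = 16,600 × 0.0040000 / (1 − (1+0.0040000)^−60) = $311.74.
Plan B: at 8.25% the monthly rate is 0.0068750, so the payment is 16,600 × 0.0068750 / (1 − 1.0068750^−60) = $338.58.
Over 12 months: Plan A costs 12 × $311.74 + $498.00 = $4,238.88; Plan B costs 12 × $338.58 + $350.00 = $4,412.96.
Plan A is cheaper by $4,412.96 − $4,238.88 = $174.08.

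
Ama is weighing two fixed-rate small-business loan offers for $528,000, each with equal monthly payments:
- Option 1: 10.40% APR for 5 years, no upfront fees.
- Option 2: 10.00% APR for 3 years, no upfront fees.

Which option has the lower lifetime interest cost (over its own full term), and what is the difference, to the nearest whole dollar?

Option 2 by $66,024

Option 1: monthly rate = 10.4%/12 = 0.0086667; payment = 528,000 × 0.0086667 / (1 − (1+0.0086667)^−60) = $11,322.64.
Total interest on Option 1 = 60 × $11,322.64 − $528,000 = $151,358.40.
Option 2: monthly rate = 10%/12 = 0.0083333; payment = 528,000 × 0.0083333 / (1 − (1+0.0083333)^−36) = $17,037.07.
Total interest on Option 2 = 36 × $17,037.07 − $528,000 = $85,334.52.
Option 2 is lower by $66,023.88.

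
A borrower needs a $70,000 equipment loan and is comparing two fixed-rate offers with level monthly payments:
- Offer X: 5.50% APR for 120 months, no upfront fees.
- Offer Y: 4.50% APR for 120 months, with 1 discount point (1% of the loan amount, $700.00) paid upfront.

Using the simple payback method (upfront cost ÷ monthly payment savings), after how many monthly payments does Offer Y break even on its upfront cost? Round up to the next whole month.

21 months

Offer X: monthly rate = 5.5%/12 = 0.0045833; payment = 70,000 × 0.0045833 / (1 − (1+0.0045833)^−120) = $759.68.
Offer Y: monthly rate = 4.5%/12 = 0.0037500; payment = 70,000 × 0.0037500 / (1 − (1+0.0037500)^−120) = $725.47.
Monthly savings = $759.68 − $725.47 = $34.21.
Break-even = $700.00 / $34.21 = 20.46 → 21 months.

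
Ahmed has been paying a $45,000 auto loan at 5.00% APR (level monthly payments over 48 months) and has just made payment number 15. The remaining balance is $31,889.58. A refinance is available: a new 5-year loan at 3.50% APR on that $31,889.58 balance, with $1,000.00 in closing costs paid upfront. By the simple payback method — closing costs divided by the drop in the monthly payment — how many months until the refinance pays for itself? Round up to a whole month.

Current payment = 45,000 × 5%/12 / (1 − (1+0.0041667)^−48) = $1,036.32.
Refinanced payment = 31,889.58 × 0.0029167 / (1 − (1+0.0029167)^−60) = $580.13.
Monthly savings = $1,036.32 − $580.13 = $456.19.
Break-even = $1,000.00 / $456.19 = 2.19 → 3 months.

3 months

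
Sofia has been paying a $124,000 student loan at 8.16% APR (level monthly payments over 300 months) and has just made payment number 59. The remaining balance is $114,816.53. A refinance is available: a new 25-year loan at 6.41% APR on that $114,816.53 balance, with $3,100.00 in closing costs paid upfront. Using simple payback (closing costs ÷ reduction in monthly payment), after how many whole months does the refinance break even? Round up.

16 months

Current payment = 124,000 × 8.16%/12 / (1 − (1+0.0068000)^−300) = $970.23.
Refinanced payment = 114,816.53 × 0.0053417 / (1 − (1+0.0053417)^−300) = $768.80.
Monthly savings = $970.23 − $768.80 = $201.43.
Break-even = $3,100.00 / $201.43 = 15.39 → 16 months.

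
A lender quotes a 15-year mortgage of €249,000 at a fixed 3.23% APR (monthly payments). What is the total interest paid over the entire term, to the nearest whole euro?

€65,501

At 3.23% the monthly rate is 0.0026917, so the payment is 249,000 × 0.0026917 / (1 − 1.0026917^−180) = €1,747.23.
Total paid = 180 × €1,747.23 = €314,501.40; interest = €314,501.40 − €249,000 = €65,501.40.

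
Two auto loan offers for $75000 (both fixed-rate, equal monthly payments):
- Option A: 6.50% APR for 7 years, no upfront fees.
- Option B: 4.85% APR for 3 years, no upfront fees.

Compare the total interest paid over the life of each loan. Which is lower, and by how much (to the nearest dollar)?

Option B by $12,812

Option A: at 6.50% the monthly rate is 0.0054167, so the payment is 75,000 × 0.0054167 / (1 − 1.0054167^−84) = $1,113.71.
Total interest on Option A = 84 × $1,113.71 − $75,000 = $18,551.64.
Option B: monthly rate = 4.85%/12 = 0.0040417; payment = 75,000 × 0.0040417 / (1 − (1+0.0040417)^−36) = $2,242.77.
Total interest on Option B = 36 × $2,242.77 − $75,000 = $5,739.72.
Option B is lower by $12,811.92.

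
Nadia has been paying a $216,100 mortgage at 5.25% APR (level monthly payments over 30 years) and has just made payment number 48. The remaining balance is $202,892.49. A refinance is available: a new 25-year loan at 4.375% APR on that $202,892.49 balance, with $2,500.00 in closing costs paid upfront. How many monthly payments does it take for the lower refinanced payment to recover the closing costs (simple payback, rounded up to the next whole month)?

Current payment = 216,100 × 5.25%/12 / (1 − (1+0.0043750)^−360) = $1,193.31.
Refinanced payment = 202,892.49 × 0.0036458 / (1 − (1+0.0036458)^−300) = $1,113.40.
Monthly savings = $1,193.31 − $1,113.40 = $79.91.
Break-even = $2,500.00 / $79.91 = 31.29 → 32 months.

32 months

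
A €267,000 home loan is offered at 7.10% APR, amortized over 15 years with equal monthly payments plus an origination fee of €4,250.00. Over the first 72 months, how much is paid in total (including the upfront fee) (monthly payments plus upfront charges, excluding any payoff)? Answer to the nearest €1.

Monthly rate = 7.1%/12 = 0.0059167; payment = 267,000 × 0.0059167 / (1 − (1+0.0059167)^−180) = €2,414.82.
Total outlay = 72 × €2,414.82 + €4,250.00 = €178,117.04.

€178,117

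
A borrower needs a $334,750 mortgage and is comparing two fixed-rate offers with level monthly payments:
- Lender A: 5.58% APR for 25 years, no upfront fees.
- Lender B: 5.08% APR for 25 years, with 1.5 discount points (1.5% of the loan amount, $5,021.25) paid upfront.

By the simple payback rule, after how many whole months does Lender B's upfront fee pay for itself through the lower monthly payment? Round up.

Lender A: at 5.58% the monthly rate is 0.0046500, so the payment is 334,750 × 0.0046500 / (1 − 1.0046500^−300) = $2,071.68.
Lender B: monthly rate = 5.08%/12 = 0.0042333; payment = 334,750 × 0.0042333 / (1 − (1+0.0042333)^−300) = $1,972.55.
Monthly savings = $2,071.68 − $1,972.55 = $99.13.
Break-even = $5,021.25 / $99.13 = 50.65 → 51 months.

51 months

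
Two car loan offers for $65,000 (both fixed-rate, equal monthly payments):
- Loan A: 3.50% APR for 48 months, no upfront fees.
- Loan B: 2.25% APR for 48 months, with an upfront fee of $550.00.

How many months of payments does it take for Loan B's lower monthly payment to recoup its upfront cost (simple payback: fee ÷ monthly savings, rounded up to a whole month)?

Loan A: at 3.50% the monthly rate is 0.0029167, so the payment is 65,000 × 0.0029167 / (1 − 1.0029167^−48) = $1,453.14.
Loan B: at 2.25% the monthly rate is 0.0018750, so the payment is 65,000 × 0.0018750 / (1 − 1.0018750^−48) = $1,417.29.
Monthly savings = $1,453.14 − $1,417.29 = $35.85.
Break-even = $550.00 / $35.85 = 15.34 → 16 months.

16 months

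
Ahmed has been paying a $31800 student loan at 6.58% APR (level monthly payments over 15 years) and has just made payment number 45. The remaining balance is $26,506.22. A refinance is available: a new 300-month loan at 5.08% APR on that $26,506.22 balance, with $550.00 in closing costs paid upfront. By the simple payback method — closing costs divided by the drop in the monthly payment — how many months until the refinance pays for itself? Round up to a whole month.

5 months

Current payment = 31,800 × 6.58%/12 / (1 − (1+0.0054833)^−180) = $278.41.
Refinanced payment = 26,506.22 × 0.0042333 / (1 − (1+0.0042333)^−300) = $156.19.
Monthly savings = $278.41 − $156.19 = $122.22.
Break-even = $550.00 / $122.22 = 4.50 → 5 months.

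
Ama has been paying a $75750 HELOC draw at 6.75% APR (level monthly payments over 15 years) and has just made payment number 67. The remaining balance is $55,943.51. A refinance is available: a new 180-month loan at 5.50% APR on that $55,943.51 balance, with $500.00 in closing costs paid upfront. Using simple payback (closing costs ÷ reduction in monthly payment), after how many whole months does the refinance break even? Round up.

3 months

Current payment = 75,750 × 6.75%/12 / (1 − (1+0.0056250)^−180) = $670.32.
Refinanced payment = 55,943.51 × 0.0045833 / (1 − (1+0.0045833)^−180) = $457.11.
Monthly savings = $670.32 − $457.11 = $213.21.
Break-even = $500.00 / $213.21 = 2.35 → 3 months.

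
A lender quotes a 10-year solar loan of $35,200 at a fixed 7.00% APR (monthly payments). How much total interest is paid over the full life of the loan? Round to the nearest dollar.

At 7.00% the monthly rate is 0.0058333, so the payment is 35,200 × 0.0058333 / (1 − 1.0058333^−120) = $408.70.
Total paid = 120 × $408.70 = $49,044.00; interest = $49,044.00 − $35,200 = $13,844.00.

$13,844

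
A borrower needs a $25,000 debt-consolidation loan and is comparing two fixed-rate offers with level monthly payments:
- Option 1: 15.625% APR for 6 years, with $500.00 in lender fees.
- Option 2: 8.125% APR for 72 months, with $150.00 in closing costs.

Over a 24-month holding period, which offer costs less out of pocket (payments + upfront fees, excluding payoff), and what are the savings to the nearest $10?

Option 1: at 15.625% the monthly rate is 0.0130208, so the payment is 25,000 × 0.0130208 / (1 − 1.0130208^−72) = $537.15.
Option 2: at 8.125% the monthly rate is 0.0067708, so the payment is 25,000 × 0.0067708 / (1 − 1.0067708^−72) = $439.86.
Over 24 months: Option 1 costs 24 × $537.15 + $500.00 = $13,391.60; Option 2 costs 24 × $439.86 + $150.00 = $10,706.64.
Option 2 is cheaper by $13,391.60 − $10,706.64 = $2,684.96.

Option 2 by $2,680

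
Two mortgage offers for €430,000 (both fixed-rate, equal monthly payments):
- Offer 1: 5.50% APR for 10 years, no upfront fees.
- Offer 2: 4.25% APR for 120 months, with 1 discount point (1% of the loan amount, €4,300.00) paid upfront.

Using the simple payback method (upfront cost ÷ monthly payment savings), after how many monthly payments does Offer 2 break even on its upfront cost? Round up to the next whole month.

Offer 1: at 5.50% the monthly rate is 0.0045833, so the payment is 430,000 × 0.0045833 / (1 − 1.0045833^−120) = €4,666.63.
Offer 2: monthly rate = 4.25%/12 = 0.0035417; payment = 430,000 × 0.0035417 / (1 − (1+0.0035417)^−120) = €4,404.81.
Monthly savings = €4,666.63 − €4,404.81 = €261.82.
Break-even = €4,300.00 / €261.82 = 16.42 → 17 months.

17 months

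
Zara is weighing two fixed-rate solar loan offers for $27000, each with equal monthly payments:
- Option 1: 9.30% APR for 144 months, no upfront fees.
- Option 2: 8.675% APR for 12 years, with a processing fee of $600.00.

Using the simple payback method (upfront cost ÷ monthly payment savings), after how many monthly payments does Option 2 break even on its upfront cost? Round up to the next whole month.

64 months

Option 1: monthly rate = 9.3%/12 = 0.0077500; payment = 27,000 × 0.0077500 / (1 − (1+0.0077500)^−144) = $311.85.
Option 2: at 8.675% the monthly rate is 0.0072292, so the payment is 27,000 × 0.0072292 / (1 − 1.0072292^−144) = $302.35.
Monthly savings = $311.85 − $302.35 = $9.50.
Break-even = $600.00 / $9.50 = 63.16 → 64 months.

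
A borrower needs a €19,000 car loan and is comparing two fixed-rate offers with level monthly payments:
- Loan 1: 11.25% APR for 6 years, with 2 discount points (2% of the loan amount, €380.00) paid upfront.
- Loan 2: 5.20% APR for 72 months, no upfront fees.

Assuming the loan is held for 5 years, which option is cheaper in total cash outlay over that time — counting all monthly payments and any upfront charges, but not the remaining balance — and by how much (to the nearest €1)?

Loan 1: monthly rate = 11.25%/12 = 0.0093750; payment = 19,000 × 0.0093750 / (1 − (1+0.0093750)^−72) = €364.09.
Loan 2: at 5.20% the monthly rate is 0.0043333, so the payment is 19,000 × 0.0043333 / (1 − 1.0043333^−72) = €307.76.
Over 60 months: Loan 1 costs 60 × €364.09 + €380.00 = €22,225.40; Loan 2 costs 60 × €307.76 = €18,465.60.
Loan 2 is cheaper by €22,225.40 − €18,465.60 = €3,759.80.

Loan 2 by €3,760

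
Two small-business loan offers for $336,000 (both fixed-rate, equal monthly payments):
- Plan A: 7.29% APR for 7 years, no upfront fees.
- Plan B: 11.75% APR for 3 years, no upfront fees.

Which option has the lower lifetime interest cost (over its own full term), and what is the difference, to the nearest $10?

Plan A: monthly rate = 7.29%/12 = 0.0060750; payment = 336,000 × 0.0060750 / (1 − (1+0.0060750)^−84) = $5,118.91.
Total interest on Plan A = 84 × $5,118.91 − $336,000 = $93,988.44.
Plan B: at 11.75% the monthly rate is 0.0097917, so the payment is 336,000 × 0.0097917 / (1 − 1.0097917^−36) = $11,119.93.
Total interest on Plan B = 36 × $11,119.93 − $336,000 = $64,317.48.
Plan B is lower by $29,670.96.

Plan B by $29,670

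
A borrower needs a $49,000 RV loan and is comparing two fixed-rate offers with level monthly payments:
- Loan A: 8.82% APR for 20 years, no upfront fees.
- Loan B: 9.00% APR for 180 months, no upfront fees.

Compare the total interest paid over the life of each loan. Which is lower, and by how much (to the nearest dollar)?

Loan A: monthly rate = 8.82%/12 = 0.0073500; payment = 49,000 × 0.0073500 / (1 − (1+0.0073500)^−240) = $435.21.
Total interest on Loan A = 240 × $435.21 − $49,000 = $55,450.40.
Loan B: at 9.00% the monthly rate is 0.0075000, so the payment is 49,000 × 0.0075000 / (1 − 1.0075000^−180) = $496.99.
Total interest on Loan B = 180 × $496.99 − $49,000 = $40,458.20.
Loan B is lower by $14,992.20.

Loan B by $14,992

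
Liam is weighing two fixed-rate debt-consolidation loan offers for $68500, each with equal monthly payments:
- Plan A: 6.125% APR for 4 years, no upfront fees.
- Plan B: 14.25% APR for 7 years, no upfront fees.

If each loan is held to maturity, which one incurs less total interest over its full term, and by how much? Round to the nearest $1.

Plan A: monthly rate = 6.125%/12 = 0.0051042; payment = 68,500 × 0.0051042 / (1 − (1+0.0051042)^−48) = $1,612.65.
Total interest on Plan A = 48 × $1,612.65 − $68,500 = $8,907.20.
Plan B: monthly rate = 14.25%/12 = 0.0118750; payment = 68,500 × 0.0118750 / (1 − (1+0.0118750)^−84) = $1,293.17.
Total interest on Plan B = 84 × $1,293.17 − $68,500 = $40,126.28.
Plan A is lower by $31,219.08.

Plan A by $31,219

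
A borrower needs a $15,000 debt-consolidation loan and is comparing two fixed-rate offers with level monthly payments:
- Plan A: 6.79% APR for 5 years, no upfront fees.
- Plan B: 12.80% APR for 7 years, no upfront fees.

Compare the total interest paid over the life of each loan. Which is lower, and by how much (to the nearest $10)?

Plan A by $5,050

Plan A: monthly rate = 6.79%/12 = 0.0056583; payment = 15,000 × 0.0056583 / (1 − (1+0.0056583)^−60) = $295.53.
Total interest on Plan A = 60 × $295.53 − $15,000 = $2,731.80.
Plan B: monthly rate = 12.8%/12 = 0.0106667; payment = 15,000 × 0.0106667 / (1 − (1+0.0106667)^−84) = $271.25.
Total interest on Plan B = 84 × $271.25 − $15,000 = $7,785.00.
Plan A is lower by $5,053.20.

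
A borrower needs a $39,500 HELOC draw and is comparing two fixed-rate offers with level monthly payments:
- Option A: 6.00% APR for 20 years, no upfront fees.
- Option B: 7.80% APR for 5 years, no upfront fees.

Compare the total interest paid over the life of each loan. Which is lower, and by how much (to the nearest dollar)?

Option A: monthly rate = 6%/12 = 0.0050000; payment = 39,500 × 0.0050000 / (1 − (1+0.0050000)^−240) = $282.99.
Total interest on Option A = 240 × $282.99 − $39,500 = $28,417.60.
Option B: at 7.80% the monthly rate is 0.0065000, so the payment is 39,500 × 0.0065000 / (1 − 1.0065000^−60) = $797.14.
Total interest on Option B = 60 × $797.14 − $39,500 = $8,328.40.
Option B is lower by $20,089.20.

Option B by $20,089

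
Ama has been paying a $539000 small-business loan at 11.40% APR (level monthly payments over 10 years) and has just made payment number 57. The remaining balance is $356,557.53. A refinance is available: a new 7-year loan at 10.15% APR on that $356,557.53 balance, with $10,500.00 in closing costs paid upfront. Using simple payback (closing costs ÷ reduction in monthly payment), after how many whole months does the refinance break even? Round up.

Current payment = 539,000 × 11.4%/12 / (1 − (1+0.0095000)^−120) = $7,547.29.
Refinanced payment = 356,557.53 × 0.0084583 / (1 − (1+0.0084583)^−84) = $5,946.95.
Monthly savings = $7,547.29 − $5,946.95 = $1,600.34.
Break-even = $10,500.00 / $1,600.34 = 6.56 → 7 months.

7 months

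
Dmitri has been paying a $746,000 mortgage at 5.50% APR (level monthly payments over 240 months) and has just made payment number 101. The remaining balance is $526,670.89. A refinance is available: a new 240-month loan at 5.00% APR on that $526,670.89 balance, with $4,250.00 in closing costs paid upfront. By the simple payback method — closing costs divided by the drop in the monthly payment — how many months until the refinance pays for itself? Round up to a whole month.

3 months

Current payment = 746,000 × 5.5%/12 / (1 − (1+0.0045833)^−240) = $5,131.64.
Refinanced payment = 526,670.89 × 0.0041667 / (1 − (1+0.0041667)^−240) = $3,475.79.
Monthly savings = $5,131.64 − $3,475.79 = $1,655.85.
Break-even = $4,250.00 / $1,655.85 = 2.57 → 3 months.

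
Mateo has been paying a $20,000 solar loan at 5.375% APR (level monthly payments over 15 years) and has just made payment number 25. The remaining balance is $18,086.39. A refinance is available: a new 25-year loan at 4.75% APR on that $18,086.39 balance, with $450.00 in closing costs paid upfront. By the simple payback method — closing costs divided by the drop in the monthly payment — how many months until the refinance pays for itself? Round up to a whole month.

Current payment = 20,000 × 5.375%/12 / (1 − (1+0.0044792)^−180) = $162.09.
Refinanced payment = 18,086.39 × 0.0039583 / (1 − (1+0.0039583)^−300) = $103.11.
Monthly savings = $162.09 − $103.11 = $58.98.
Break-even = $450.00 / $58.98 = 7.63 → 8 months.

8 months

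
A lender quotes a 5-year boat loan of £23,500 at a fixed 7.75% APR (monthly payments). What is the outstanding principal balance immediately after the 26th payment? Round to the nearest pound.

£14,418

With monthly rate i = 7.75%/12 = 0.0064583, the balance after k of n payments is P · [(1+i)^n − (1+i)^k] / [(1+i)^n − 1].
(1+0.0064583)^60 = 1.47145846 and (1+0.0064583)^26 = 1.18219959, so the balance is 23,500 × (1.47145846 − 1.18219959) / (1.47145846 − 1) = £14,418.20.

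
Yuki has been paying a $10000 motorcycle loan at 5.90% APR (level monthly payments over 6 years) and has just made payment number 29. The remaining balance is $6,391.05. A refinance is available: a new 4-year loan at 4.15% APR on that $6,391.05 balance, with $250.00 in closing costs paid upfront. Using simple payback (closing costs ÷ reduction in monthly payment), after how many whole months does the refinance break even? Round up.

13 months

Current payment = 10,000 × 5.9%/12 / (1 − (1+0.0049167)^−72) = $165.26.
Refinanced payment = 6,391.05 × 0.0034583 / (1 − (1+0.0034583)^−48) = $144.73.
Monthly savings = $165.26 − $144.73 = $20.53.
Break-even = $250.00 / $20.53 = 12.18 → 13 months.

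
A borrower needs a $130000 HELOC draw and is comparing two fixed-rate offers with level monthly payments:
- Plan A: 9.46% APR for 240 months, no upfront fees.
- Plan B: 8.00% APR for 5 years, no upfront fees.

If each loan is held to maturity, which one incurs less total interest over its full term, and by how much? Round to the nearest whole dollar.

Plan B by $131,855

Plan A: monthly rate = 9.46%/12 = 0.0078833; payment = 130,000 × 0.0078833 / (1 − (1+0.0078833)^−240) = $1,208.38.
Total interest on Plan A = 240 × $1,208.38 − $130,000 = $160,011.20.
Plan B: monthly rate = 8%/12 = 0.0066667; payment = 130,000 × 0.0066667 / (1 − (1+0.0066667)^−60) = $2,635.93.
Total interest on Plan B = 60 × $2,635.93 − $130,000 = $28,155.80.
Plan B is lower by $131,855.40.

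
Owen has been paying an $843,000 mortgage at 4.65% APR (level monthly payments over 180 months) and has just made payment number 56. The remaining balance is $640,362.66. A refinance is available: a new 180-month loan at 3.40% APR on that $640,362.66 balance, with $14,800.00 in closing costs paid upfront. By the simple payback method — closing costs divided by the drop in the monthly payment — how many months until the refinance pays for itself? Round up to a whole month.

8 months

Current payment = 843,000 × 4.65%/12 / (1 − (1+0.0038750)^−180) = $6,513.71.
Refinanced payment = 640,362.66 × 0.0028333 / (1 − (1+0.0028333)^−180) = $4,546.46.
Monthly savings = $6,513.71 − $4,546.46 = $1,967.25.
Break-even = $14,800.00 / $1,967.25 = 7.52 → 8 months.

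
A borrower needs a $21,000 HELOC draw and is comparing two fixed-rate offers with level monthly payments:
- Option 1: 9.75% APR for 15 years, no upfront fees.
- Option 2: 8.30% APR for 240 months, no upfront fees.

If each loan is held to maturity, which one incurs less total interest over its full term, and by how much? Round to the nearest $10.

Option 1: at 9.75% the monthly rate is 0.0081250, so the payment is 21,000 × 0.0081250 / (1 − 1.0081250^−180) = $222.47.
Total interest on Option 1 = 180 × $222.47 − $21,000 = $19,044.60.
Option 2: at 8.30% the monthly rate is 0.0069167, so the payment is 21,000 × 0.0069167 / (1 − 1.0069167^−240) = $179.59.
Total interest on Option 2 = 240 × $179.59 − $21,000 = $22,101.60.
Option 1 is lower by $3,057.00.

Option 1 by $3,060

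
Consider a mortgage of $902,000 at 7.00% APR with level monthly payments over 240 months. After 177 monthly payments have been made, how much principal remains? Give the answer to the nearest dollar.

With monthly rate i = 7%/12 = 0.0058333, the balance after k of n payments is P · [(1+i)^n − (1+i)^k] / [(1+i)^n − 1].
(1+0.0058333)^240 = 4.03873885 and (1+0.0058333)^177 = 2.79966622, so the balance is 902,000 × (4.03873885 − 2.79966622) / (4.03873885 − 1) = $367,798.47.

$367,798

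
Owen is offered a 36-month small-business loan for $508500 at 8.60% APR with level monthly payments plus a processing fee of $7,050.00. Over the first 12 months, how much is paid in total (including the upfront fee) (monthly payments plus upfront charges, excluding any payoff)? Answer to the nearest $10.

$199,960

At 8.60% the monthly rate is 0.0071667, so the payment is 508,500 × 0.0071667 / (1 − 1.0071667^−36) = $16,075.67.
Total outlay = 12 × $16,075.67 + $7,050.00 = $199,958.04.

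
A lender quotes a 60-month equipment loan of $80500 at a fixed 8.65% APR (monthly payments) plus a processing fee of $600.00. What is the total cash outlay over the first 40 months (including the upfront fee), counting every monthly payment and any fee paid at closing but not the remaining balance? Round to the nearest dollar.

$66,896

At 8.65% the monthly rate is 0.0072083, so the payment is 80,500 × 0.0072083 / (1 − 1.0072083^−60) = $1,657.41.
Total outlay = 40 × $1,657.41 + $600.00 = $66,896.40.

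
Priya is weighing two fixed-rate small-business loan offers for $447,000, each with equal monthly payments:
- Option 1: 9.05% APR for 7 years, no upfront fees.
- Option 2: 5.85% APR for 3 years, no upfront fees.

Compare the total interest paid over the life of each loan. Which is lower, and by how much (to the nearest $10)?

Option 2 by $116,610

Option 1: monthly rate = 9.05%/12 = 0.0075417; payment = 447,000 × 0.0075417 / (1 − (1+0.0075417)^−84) = $7,203.17.
Total interest on Option 1 = 84 × $7,203.17 − $447,000 = $158,066.28.
Option 2: monthly rate = 5.85%/12 = 0.0048750; payment = 447,000 × 0.0048750 / (1 − (1+0.0048750)^−36) = $13,568.25.
Total interest on Option 2 = 36 × $13,568.25 − $447,000 = $41,457.00.
Option 2 is lower by $116,609.28.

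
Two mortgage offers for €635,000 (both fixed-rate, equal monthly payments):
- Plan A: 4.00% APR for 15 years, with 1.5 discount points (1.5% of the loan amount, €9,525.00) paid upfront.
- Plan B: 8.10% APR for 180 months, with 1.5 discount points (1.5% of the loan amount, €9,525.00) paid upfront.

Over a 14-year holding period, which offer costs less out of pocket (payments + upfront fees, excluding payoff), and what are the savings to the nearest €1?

Plan A by €236,559

Plan A: monthly rate = 4%/12 = 0.0033333; payment = 635,000 × 0.0033333 / (1 − (1+0.0033333)^−180) = €4,697.02.
Plan B: monthly rate = 8.1%/12 = 0.0067500; payment = 635,000 × 0.0067500 / (1 − (1+0.0067500)^−180) = €6,105.11.
Over 168 months: Plan A costs 168 × €4,697.02 + €9,525.00 = €798,624.36; Plan B costs 168 × €6,105.11 + €9,525.00 = €1,035,183.48.
Plan A is cheaper by €1,035,183.48 − €798,624.36 = €236,559.12.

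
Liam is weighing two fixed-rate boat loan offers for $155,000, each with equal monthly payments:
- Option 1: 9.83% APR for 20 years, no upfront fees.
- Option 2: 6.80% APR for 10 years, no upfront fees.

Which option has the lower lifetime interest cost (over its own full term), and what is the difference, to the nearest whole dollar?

Option 2 by $140,759

Option 1: monthly rate = 9.83%/12 = 0.0081917; payment = 155,000 × 0.0081917 / (1 − (1+0.0081917)^−240) = $1,478.37.
Total interest on Option 1 = 240 × $1,478.37 − $155,000 = $199,808.80.
Option 2: monthly rate = 6.8%/12 = 0.0056667; payment = 155,000 × 0.0056667 / (1 − (1+0.0056667)^−120) = $1,783.75.
Total interest on Option 2 = 120 × $1,783.75 − $155,000 = $59,050.00.
Option 2 is lower by $140,758.80.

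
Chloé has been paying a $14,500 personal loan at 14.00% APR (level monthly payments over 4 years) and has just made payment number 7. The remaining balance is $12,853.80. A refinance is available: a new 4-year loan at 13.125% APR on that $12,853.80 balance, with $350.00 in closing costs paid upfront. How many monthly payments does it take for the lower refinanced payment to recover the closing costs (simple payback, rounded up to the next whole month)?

7 months

Current payment = 14,500 × 14%/12 / (1 − (1+0.0116667)^−48) = $396.23.
Refinanced payment = 12,853.80 × 0.0109375 / (1 − (1+0.0109375)^−48) = $345.63.
Monthly savings = $396.23 − $345.63 = $50.60.
Break-even = $350.00 / $50.60 = 6.92 → 7 months.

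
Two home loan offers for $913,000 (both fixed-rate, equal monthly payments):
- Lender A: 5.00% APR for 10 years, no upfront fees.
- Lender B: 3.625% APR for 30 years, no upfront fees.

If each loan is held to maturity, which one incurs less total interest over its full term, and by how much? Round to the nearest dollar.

Lender A: monthly rate = 5%/12 = 0.0041667; payment = 913,000 × 0.0041667 / (1 − (1+0.0041667)^−120) = $9,683.78.
Total interest on Lender A = 120 × $9,683.78 − $913,000 = $249,053.60.
Lender B: at 3.625% the monthly rate is 0.0030208, so the payment is 913,000 × 0.0030208 / (1 − 1.0030208^−360) = $4,163.75.
Total interest on Lender B = 360 × $4,163.75 − $913,000 = $585,950.00.
Lender A is lower by $336,896.40.

Lender A by $336,896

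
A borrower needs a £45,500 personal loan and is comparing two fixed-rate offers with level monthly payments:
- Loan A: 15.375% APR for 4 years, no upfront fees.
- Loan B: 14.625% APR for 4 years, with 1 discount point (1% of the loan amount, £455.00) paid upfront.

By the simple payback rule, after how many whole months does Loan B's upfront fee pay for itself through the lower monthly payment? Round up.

27 months

Loan A: monthly rate = 15.375%/12 = 0.0128125; payment = 45,500 × 0.0128125 / (1 − (1+0.0128125)^−48) = £1,274.96.
Loan B: monthly rate = 14.625%/12 = 0.0121875; payment = 45,500 × 0.0121875 / (1 − (1+0.0121875)^−48) = £1,257.67.
Monthly savings = £1,274.96 − £1,257.67 = £17.29.
Break-even = £455.00 / £17.29 = 26.32 → 27 months.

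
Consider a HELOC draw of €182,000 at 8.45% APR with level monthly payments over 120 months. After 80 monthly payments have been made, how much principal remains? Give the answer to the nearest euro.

With monthly rate i = 8.45%/12 = 0.0070417, the balance after k of n payments is P · [(1+i)^n − (1+i)^k] / [(1+i)^n − 1].
(1+0.0070417)^120 = 2.32109438 and (1+0.0070417)^80 = 1.75305362, so the balance is 182,000 × (2.32109438 − 1.75305362) / (2.32109438 − 1) = €78,255.89.

€78,256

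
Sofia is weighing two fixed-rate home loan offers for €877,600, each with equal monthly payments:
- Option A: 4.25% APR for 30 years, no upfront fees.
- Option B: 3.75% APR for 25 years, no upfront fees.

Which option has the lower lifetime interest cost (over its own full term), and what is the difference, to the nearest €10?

Option B by €200,610

Option A: monthly rate = 4.25%/12 = 0.0035417; payment = 877,600 × 0.0035417 / (1 − (1+0.0035417)^−360) = €4,317.26.
Total interest on Option A = 360 × €4,317.26 − €877,600 = €676,613.60.
Option B: at 3.75% the monthly rate is 0.0031250, so the payment is 877,600 × 0.0031250 / (1 − 1.0031250^−300) = €4,512.02.
Total interest on Option B = 300 × €4,512.02 − €877,600 = €476,006.00.
Option B is lower by €200,607.60.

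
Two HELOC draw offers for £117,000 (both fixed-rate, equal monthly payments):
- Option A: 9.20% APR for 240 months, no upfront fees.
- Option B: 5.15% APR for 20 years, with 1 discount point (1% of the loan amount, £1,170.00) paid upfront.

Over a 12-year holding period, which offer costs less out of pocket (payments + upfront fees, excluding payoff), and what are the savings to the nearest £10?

Option B by £40,000

Option A: at 9.20% the monthly rate is 0.0076667, so the payment is 117,000 × 0.0076667 / (1 − 1.0076667^−240) = £1,067.78.
Option B: at 5.15% the monthly rate is 0.0042917, so the payment is 117,000 × 0.0042917 / (1 − 1.0042917^−240) = £781.88.
Over 144 months: Option A costs 144 × £1,067.78 = £153,760.32; Option B costs 144 × £781.88 + £1,170.00 = £113,760.72.
Option B is cheaper by £153,760.32 − £113,760.72 = £39,999.60.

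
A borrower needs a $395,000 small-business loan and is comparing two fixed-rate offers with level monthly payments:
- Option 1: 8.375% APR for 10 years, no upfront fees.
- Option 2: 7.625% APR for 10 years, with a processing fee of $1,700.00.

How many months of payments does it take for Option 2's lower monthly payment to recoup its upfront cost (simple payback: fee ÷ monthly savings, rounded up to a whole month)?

Option 1: monthly rate = 8.375%/12 = 0.0069792; payment = 395,000 × 0.0069792 / (1 − (1+0.0069792)^−120) = $4,871.07.
Option 2: monthly rate = 7.625%/12 = 0.0063542; payment = 395,000 × 0.0063542 / (1 − (1+0.0063542)^−120) = $4,714.53.
Monthly savings = $4,871.07 − $4,714.53 = $156.54.
Break-even = $1,700.00 / $156.54 = 10.86 → 11 months.

11 months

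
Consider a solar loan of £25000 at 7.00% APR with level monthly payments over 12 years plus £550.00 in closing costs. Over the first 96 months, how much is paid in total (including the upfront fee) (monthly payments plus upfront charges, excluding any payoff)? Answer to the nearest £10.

£25,230

At 7.00% the monthly rate is 0.0058333, so the payment is 25,000 × 0.0058333 / (1 − 1.0058333^−144) = £257.10.
Total outlay = 96 × £257.10 + £550.00 = £25,231.60.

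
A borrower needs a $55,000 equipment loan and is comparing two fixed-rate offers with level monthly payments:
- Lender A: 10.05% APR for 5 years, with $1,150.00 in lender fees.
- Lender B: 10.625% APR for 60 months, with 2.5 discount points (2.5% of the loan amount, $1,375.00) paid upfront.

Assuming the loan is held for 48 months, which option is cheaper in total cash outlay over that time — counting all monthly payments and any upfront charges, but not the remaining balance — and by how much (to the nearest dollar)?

Lender A by $975

Lender A: at 10.05% the monthly rate is 0.0083750, so the payment is 55,000 × 0.0083750 / (1 − 1.0083750^−60) = $1,169.94.
Lender B: at 10.625% the monthly rate is 0.0088542, so the payment is 55,000 × 0.0088542 / (1 − 1.0088542^−60) = $1,185.57.
Over 48 months: Lender A costs 48 × $1,169.94 + $1,150.00 = $57,307.12; Lender B costs 48 × $1,185.57 + $1,375.00 = $58,282.36.
Lender A is cheaper by $58,282.36 − $57,307.12 = $975.24.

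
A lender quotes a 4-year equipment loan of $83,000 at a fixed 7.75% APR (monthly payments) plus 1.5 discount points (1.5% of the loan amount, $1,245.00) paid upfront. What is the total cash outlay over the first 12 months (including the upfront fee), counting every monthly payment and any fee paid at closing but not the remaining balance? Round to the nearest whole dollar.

$25,444

At 7.75% the monthly rate is 0.0064583, so the payment is 83,000 × 0.0064583 / (1 − 1.0064583^−48) = $2,016.55.
Total outlay = 12 × $2,016.55 + $1,245.00 = $25,443.60.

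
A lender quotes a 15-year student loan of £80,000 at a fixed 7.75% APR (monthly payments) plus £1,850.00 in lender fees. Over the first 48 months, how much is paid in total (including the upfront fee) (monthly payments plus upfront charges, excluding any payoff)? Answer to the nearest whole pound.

£37,995

Monthly rate = 7.75%/12 = 0.0064583; payment = 80,000 × 0.0064583 / (1 − (1+0.0064583)^−180) = £753.02.
Total outlay = 48 × £753.02 + £1,850.00 = £37,994.96.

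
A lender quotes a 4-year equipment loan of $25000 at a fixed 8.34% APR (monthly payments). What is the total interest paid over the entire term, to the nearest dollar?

$4,487

At 8.34% the monthly rate is 0.0069500, so the payment is 25,000 × 0.0069500 / (1 − 1.0069500^−48) = $614.32.
Total paid = 48 × $614.32 = $29,487.36; interest = $29,487.36 − $25,000 = $4,487.36.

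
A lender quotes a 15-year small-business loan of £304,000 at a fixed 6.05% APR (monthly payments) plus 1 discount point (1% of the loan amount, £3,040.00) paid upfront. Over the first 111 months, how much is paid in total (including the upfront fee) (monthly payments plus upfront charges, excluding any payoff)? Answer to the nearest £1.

At 6.05% the monthly rate is 0.0050417, so the payment is 304,000 × 0.0050417 / (1 − 1.0050417^−180) = £2,573.54.
Total outlay = 111 × £2,573.54 + £3,040.00 = £288,702.94.

£288,703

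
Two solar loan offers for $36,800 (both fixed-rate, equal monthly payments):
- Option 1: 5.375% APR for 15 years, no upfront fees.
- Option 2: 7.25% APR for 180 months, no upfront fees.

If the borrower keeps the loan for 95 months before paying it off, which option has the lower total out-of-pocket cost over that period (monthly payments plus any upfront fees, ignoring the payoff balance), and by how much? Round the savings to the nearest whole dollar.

Option 1: at 5.375% the monthly rate is 0.0044792, so the payment is 36,800 × 0.0044792 / (1 − 1.0044792^−180) = $298.25.
Option 2: at 7.25% the monthly rate is 0.0060417, so the payment is 36,800 × 0.0060417 / (1 − 1.0060417^−180) = $335.93.
Over 95 months: Option 1 costs 95 × $298.25 = $28,333.75; Option 2 costs 95 × $335.93 = $31,913.35.
Option 1 is cheaper by $31,913.35 − $28,333.75 = $3,579.60.

Option 1 by $3,580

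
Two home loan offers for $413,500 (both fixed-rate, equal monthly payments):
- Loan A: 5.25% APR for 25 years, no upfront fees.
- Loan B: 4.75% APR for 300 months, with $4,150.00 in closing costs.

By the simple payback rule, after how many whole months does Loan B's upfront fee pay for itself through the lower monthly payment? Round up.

35 months

Loan A: at 5.25% the monthly rate is 0.0043750, so the payment is 413,500 × 0.0043750 / (1 − 1.0043750^−300) = $2,477.89.
Loan B: monthly rate = 4.75%/12 = 0.0039583; payment = 413,500 × 0.0039583 / (1 − (1+0.0039583)^−300) = $2,357.44.
Monthly savings = $2,477.89 − $2,357.44 = $120.45.
Break-even = $4,150.00 / $120.45 = 34.45 → 35 months.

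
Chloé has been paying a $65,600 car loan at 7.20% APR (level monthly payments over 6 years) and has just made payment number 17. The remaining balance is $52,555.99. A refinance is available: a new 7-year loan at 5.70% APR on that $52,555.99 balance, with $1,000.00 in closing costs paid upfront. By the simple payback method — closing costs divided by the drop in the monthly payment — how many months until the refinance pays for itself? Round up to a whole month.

3 months

Current payment = 65,600 × 7.2%/12 / (1 − (1+0.0060000)^−72) = $1,124.73.
Refinanced payment = 52,555.99 × 0.0047500 / (1 − (1+0.0047500)^−84) = $760.23.
Monthly savings = $1,124.73 − $760.23 = $364.50.
Break-even = $1,000.00 / $364.50 = 2.74 → 3 months.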